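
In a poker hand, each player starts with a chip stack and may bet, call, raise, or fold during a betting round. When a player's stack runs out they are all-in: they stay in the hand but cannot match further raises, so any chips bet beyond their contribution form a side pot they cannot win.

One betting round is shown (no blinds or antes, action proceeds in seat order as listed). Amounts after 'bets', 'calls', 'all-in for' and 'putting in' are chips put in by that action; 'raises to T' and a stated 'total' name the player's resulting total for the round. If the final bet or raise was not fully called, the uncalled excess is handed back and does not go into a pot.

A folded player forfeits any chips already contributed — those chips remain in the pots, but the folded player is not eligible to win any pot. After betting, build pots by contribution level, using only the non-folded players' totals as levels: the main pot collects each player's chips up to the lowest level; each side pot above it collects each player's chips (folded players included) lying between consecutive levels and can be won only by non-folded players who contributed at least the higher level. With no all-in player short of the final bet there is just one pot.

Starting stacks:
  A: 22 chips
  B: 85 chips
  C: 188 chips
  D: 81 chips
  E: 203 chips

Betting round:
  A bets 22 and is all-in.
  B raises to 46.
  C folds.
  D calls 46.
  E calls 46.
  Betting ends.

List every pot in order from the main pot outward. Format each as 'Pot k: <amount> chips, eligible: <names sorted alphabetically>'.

Pot 1: 88 chips, eligible: A, B, D, E
Pot 2: 72 chips, eligible: B, D, E

Derivation:
Contributions: A=22, B=46, D=46, E=46
Folded: C
Pot levels (distinct totals of non-folded players): 22, 46
Layer 1-22: 22 each from A, B, D, E = 22*4 = 88 chips; eligible A, B, D, E
Layer 23-46: 24 each from B, D, E = 24*3 = 72 chips; eligible B, D, E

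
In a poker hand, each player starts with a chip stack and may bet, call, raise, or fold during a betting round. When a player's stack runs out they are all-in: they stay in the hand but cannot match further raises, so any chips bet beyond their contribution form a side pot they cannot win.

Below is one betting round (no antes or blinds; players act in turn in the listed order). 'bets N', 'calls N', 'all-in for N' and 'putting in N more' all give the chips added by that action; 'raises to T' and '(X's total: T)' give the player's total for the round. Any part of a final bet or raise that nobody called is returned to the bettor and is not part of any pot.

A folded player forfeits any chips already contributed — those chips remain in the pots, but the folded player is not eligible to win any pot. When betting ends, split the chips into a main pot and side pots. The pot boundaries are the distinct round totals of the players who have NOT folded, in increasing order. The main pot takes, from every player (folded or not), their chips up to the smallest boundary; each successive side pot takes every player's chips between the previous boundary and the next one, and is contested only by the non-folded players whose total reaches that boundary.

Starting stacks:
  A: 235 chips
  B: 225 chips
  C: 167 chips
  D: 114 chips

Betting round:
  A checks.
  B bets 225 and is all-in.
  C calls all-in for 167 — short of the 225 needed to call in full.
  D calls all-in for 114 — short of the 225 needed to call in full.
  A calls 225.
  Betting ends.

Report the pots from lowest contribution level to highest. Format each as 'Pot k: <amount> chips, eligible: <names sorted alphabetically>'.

Pot 1: 456 chips, eligible: A, B, C, D
Pot 2: 159 chips, eligible: A, B, C
Pot 3: 116 chips, eligible: A, B

Derivation:
Contributions: A=225, B=225, C=167, D=114
Pot levels (distinct totals of non-folded players): 114, 167, 225
Layer 1-114: 114 each from A, B, C, D = 114*4 = 456 chips; eligible A, B, C, D
Layer 115-167: 53 each from A, B, C = 53*3 = 159 chips; eligible A, B, C
Layer 168-225: 58 each from A, B = 58*2 = 116 chips; eligible A, B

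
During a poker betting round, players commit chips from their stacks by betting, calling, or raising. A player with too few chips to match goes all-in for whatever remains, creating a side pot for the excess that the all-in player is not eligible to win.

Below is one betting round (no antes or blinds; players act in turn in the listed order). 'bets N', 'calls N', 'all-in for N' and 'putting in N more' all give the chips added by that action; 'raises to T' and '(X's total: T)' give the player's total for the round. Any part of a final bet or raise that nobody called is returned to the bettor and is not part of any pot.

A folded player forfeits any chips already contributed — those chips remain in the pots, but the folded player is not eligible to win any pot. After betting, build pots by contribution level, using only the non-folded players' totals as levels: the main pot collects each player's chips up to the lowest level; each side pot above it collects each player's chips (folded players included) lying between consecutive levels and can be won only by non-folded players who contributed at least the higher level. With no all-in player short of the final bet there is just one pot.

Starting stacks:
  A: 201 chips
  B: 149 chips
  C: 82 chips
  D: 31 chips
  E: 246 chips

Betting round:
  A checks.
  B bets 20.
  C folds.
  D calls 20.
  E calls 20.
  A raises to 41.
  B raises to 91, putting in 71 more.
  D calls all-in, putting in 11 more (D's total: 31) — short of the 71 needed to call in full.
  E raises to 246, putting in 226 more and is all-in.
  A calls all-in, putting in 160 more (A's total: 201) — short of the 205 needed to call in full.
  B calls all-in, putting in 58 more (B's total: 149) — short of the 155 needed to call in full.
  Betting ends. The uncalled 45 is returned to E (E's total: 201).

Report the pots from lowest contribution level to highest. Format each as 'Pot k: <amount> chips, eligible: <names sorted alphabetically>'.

Pot 1: 124 chips, eligible: A, B, D, E
Pot 2: 354 chips, eligible: A, B, E
Pot 3: 104 chips, eligible: A, E

Derivation:
Contributions (after 45 returned to E): A=201, B=149, D=31, E=201
Folded: C
Pot levels (distinct totals of non-folded players): 31, 149, 201
Layer 1-31: 31 each from A, B, D, E = 31*4 = 124 chips; eligible A, B, D, E
Layer 32-149: 118 each from A, B, E = 118*3 = 354 chips; eligible A, B, E
Layer 150-201: 52 each from A, E = 52*2 = 104 chips; eligible A, E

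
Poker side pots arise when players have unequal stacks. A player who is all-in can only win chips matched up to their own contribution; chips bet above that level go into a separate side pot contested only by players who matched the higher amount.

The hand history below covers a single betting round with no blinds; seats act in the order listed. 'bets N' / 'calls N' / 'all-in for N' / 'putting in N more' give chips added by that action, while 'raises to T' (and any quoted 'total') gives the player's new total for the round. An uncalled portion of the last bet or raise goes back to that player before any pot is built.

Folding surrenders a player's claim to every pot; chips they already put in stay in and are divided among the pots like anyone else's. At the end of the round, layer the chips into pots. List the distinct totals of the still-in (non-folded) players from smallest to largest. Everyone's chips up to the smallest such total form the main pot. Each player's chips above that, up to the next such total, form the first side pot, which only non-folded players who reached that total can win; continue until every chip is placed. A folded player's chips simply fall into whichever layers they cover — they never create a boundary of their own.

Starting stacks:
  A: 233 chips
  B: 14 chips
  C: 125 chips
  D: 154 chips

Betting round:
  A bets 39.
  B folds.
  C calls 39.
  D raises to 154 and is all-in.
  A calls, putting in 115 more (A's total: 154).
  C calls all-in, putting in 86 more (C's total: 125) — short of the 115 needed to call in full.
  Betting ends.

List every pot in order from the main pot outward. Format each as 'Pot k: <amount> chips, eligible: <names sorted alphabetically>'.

Contributions: A=154, C=125, D=154
Folded: B
Pot levels (distinct totals of non-folded players): 125, 154
Layer 1-125: 125 each from A, C, D = 125*3 = 375 chips; eligible A, C, D
Layer 126-154: 29 each from A, D = 29*2 = 58 chips; eligible A, D

Pot 1: 375 chips, eligible: A, C, D
Pot 2: 58 chips, eligible: A, D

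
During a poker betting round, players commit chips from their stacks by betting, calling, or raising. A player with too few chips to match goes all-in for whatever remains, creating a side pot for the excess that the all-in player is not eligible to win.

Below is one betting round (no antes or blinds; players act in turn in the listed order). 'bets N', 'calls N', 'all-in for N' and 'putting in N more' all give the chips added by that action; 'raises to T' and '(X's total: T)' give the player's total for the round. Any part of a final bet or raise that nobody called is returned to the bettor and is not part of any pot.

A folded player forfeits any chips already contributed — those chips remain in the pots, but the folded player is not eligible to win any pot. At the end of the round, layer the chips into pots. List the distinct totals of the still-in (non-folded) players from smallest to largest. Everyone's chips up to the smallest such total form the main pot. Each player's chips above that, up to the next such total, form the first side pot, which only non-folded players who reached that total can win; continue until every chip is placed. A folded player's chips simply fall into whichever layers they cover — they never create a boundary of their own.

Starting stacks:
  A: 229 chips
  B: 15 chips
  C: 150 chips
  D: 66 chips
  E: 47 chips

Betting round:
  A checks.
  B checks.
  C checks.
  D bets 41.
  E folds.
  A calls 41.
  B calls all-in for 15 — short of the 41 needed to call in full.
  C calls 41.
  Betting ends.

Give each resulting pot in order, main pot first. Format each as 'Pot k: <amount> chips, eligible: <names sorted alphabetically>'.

Contributions: A=41, B=15, C=41, D=41
Folded: E
Pot levels (distinct totals of non-folded players): 15, 41
Layer 1-15: 15 each from A, B, C, D = 15*4 = 60 chips; eligible A, B, C, D
Layer 16-41: 26 each from A, C, D = 26*3 = 78 chips; eligible A, C, D

Pot 1: 60 chips, eligible: A, B, C, D
Pot 2: 78 chips, eligible: A, C, D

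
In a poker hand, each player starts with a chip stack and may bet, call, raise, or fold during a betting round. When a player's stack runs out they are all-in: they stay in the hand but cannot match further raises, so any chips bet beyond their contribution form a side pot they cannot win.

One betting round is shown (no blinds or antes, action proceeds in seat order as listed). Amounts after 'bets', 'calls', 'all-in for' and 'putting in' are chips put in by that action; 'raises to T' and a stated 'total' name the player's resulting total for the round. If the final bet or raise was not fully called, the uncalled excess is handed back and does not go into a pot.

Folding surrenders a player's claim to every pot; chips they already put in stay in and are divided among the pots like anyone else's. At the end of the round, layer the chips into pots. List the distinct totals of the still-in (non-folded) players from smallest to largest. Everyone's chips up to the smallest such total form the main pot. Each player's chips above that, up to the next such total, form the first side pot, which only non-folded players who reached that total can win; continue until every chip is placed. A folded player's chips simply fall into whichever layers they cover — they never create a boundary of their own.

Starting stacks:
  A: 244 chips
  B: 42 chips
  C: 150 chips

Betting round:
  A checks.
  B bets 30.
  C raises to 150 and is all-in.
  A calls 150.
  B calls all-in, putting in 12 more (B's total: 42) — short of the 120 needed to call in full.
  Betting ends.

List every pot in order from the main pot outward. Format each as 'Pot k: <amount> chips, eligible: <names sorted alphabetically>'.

Pot 1: 126 chips, eligible: A, B, C
Pot 2: 216 chips, eligible: A, C

Derivation:
Contributions: A=150, B=42, C=150
Pot levels (distinct totals of non-folded players): 42, 150
Layer 1-42: 42 each from A, B, C = 42*3 = 126 chips; eligible A, B, C
Layer 43-150: 108 each from A, C = 108*2 = 216 chips; eligible A, C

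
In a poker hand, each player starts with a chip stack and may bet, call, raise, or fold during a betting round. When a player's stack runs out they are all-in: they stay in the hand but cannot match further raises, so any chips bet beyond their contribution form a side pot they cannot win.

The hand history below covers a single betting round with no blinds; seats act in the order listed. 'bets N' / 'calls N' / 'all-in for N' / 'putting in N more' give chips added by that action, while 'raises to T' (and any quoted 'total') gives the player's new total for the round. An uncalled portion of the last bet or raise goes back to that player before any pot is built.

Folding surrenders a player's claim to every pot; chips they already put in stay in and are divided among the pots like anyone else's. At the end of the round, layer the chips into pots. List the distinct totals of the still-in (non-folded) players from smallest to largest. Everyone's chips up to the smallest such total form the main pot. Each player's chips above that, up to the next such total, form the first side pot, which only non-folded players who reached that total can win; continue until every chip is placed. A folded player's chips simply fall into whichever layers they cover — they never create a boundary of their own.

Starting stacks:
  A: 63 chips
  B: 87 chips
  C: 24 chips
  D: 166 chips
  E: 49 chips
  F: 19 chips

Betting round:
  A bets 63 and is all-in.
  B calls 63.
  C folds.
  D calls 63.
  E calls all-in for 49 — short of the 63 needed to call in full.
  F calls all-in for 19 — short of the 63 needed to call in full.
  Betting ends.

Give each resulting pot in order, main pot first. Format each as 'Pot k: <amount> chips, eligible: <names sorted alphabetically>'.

Contributions: A=63, B=63, D=63, E=49, F=19
Folded: C
Pot levels (distinct totals of non-folded players): 19, 49, 63
Layer 1-19: 19 each from A, B, D, E, F = 19*5 = 95 chips; eligible A, B, D, E, F
Layer 20-49: 30 each from A, B, D, E = 30*4 = 120 chips; eligible A, B, D, E
Layer 50-63: 14 each from A, B, D = 14*3 = 42 chips; eligible A, B, D

Pot 1: 95 chips, eligible: A, B, D, E, F
Pot 2: 120 chips, eligible: A, B, D, E
Pot 3: 42 chips, eligible: A, B, D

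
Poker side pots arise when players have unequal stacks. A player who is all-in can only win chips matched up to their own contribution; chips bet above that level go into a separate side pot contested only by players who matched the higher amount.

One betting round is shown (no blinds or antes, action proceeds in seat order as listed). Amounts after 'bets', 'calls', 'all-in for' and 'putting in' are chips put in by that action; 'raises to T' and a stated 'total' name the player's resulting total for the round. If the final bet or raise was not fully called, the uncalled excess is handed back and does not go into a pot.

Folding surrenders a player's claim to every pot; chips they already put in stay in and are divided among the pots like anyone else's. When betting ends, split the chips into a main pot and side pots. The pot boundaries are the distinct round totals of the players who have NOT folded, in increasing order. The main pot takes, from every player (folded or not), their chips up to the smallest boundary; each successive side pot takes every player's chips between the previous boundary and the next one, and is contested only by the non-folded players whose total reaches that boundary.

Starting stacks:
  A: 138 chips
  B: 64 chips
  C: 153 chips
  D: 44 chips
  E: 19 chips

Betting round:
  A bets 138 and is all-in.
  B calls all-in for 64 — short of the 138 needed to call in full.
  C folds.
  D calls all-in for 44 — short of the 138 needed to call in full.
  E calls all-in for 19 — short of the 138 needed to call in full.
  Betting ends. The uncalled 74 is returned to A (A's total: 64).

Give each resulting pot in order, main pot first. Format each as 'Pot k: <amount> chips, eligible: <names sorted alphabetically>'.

Pot 1: 76 chips, eligible: A, B, D, E
Pot 2: 75 chips, eligible: A, B, D
Pot 3: 40 chips, eligible: A, B

Derivation:
Contributions (after 74 returned to A): A=64, B=64, D=44, E=19
Folded: C
Pot levels (distinct totals of non-folded players): 19, 44, 64
Layer 1-19: 19 each from A, B, D, E = 19*4 = 76 chips; eligible A, B, D, E
Layer 20-44: 25 each from A, B, D = 25*3 = 75 chips; eligible A, B, D
Layer 45-64: 20 each from A, B = 20*2 = 40 chips; eligible A, B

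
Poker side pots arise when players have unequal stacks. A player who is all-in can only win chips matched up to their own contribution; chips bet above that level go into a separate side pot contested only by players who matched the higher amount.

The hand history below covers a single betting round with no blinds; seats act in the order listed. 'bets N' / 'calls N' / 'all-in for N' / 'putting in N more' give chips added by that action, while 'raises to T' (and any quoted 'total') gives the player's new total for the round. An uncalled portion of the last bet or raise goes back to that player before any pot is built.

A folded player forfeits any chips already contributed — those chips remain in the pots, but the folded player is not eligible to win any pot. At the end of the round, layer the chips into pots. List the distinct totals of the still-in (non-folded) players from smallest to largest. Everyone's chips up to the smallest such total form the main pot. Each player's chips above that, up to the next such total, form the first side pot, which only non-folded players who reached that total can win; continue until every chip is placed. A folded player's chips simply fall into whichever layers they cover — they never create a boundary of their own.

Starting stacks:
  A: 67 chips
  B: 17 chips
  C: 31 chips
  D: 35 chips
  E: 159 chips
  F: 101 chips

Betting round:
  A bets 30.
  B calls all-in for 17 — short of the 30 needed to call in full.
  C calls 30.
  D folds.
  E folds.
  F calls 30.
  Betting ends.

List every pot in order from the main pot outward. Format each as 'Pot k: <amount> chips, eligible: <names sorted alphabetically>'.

Pot 1: 68 chips, eligible: A, B, C, F
Pot 2: 39 chips, eligible: A, C, F

Derivation:
Contributions: A=30, B=17, C=30, F=30
Folded: D, E
Pot levels (distinct totals of non-folded players): 17, 30
Layer 1-17: 17 each from A, B, C, F = 17*4 = 68 chips; eligible A, B, C, F
Layer 18-30: 13 each from A, C, F = 13*3 = 39 chips; eligible A, C, F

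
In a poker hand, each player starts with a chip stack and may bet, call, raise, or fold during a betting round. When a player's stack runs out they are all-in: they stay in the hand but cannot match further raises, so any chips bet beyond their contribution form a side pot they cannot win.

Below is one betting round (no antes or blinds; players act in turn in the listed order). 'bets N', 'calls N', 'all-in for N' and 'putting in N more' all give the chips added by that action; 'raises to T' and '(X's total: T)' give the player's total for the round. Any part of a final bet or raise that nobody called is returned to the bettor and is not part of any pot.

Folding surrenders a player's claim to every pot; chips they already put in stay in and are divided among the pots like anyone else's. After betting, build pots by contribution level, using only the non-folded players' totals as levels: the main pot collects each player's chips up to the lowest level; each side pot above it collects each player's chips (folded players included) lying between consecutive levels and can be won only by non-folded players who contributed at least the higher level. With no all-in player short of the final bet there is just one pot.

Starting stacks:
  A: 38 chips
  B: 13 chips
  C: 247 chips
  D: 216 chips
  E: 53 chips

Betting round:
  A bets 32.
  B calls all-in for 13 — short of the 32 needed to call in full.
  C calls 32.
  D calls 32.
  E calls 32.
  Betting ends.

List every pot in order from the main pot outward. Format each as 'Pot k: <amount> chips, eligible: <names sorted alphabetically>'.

Contributions: A=32, B=13, C=32, D=32, E=32
Pot levels (distinct totals of non-folded players): 13, 32
Layer 1-13: 13 each from A, B, C, D, E = 13*5 = 65 chips; eligible A, B, C, D, E
Layer 14-32: 19 each from A, C, D, E = 19*4 = 76 chips; eligible A, C, D, E

Pot 1: 65 chips, eligible: A, B, C, D, E
Pot 2: 76 chips, eligible: A, C, D, E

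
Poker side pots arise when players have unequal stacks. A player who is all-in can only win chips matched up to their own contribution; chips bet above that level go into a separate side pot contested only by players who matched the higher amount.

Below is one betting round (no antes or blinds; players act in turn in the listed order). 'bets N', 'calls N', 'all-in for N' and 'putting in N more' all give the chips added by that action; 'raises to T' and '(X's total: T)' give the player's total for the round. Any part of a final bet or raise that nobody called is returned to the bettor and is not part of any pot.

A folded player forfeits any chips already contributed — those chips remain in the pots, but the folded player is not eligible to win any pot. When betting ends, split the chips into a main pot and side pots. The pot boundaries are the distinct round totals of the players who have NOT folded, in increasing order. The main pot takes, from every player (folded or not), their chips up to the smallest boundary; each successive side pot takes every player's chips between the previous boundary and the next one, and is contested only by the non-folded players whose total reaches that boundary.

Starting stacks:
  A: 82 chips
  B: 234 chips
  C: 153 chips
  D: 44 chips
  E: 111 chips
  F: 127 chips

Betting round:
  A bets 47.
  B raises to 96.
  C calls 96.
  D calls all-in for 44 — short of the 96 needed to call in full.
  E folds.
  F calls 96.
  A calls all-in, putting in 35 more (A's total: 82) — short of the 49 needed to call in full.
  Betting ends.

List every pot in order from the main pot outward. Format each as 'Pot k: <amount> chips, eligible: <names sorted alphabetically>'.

Pot 1: 220 chips, eligible: A, B, C, D, F
Pot 2: 152 chips, eligible: A, B, C, F
Pot 3: 42 chips, eligible: B, C, F

Derivation:
Contributions: A=82, B=96, C=96, D=44, F=96
Folded: E
Pot levels (distinct totals of non-folded players): 44, 82, 96
Layer 1-44: 44 each from A, B, C, D, F = 44*5 = 220 chips; eligible A, B, C, D, F
Layer 45-82: 38 each from A, B, C, F = 38*4 = 152 chips; eligible A, B, C, F
Layer 83-96: 14 each from B, C, F = 14*3 = 42 chips; eligible B, C, F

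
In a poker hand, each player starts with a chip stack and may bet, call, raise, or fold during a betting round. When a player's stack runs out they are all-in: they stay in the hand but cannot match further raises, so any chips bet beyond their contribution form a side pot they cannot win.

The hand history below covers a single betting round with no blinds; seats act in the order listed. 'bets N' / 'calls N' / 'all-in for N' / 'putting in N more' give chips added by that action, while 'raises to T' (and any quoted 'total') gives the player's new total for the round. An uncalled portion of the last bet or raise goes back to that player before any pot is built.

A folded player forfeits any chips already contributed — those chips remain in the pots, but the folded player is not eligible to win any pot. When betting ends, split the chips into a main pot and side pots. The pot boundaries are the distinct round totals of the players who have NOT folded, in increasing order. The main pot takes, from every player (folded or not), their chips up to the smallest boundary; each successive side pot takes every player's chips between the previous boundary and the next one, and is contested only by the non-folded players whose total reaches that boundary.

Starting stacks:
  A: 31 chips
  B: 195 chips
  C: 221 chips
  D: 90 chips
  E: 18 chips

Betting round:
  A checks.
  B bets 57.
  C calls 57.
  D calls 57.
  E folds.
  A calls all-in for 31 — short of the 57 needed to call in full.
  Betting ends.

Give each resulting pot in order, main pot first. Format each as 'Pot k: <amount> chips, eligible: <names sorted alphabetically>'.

Pot 1: 124 chips, eligible: A, B, C, D
Pot 2: 78 chips, eligible: B, C, D

Derivation:
Contributions: A=31, B=57, C=57, D=57
Folded: E
Pot levels (distinct totals of non-folded players): 31, 57
Layer 1-31: 31 each from A, B, C, D = 31*4 = 124 chips; eligible A, B, C, D
Layer 32-57: 26 each from B, C, D = 26*3 = 78 chips; eligible B, C, D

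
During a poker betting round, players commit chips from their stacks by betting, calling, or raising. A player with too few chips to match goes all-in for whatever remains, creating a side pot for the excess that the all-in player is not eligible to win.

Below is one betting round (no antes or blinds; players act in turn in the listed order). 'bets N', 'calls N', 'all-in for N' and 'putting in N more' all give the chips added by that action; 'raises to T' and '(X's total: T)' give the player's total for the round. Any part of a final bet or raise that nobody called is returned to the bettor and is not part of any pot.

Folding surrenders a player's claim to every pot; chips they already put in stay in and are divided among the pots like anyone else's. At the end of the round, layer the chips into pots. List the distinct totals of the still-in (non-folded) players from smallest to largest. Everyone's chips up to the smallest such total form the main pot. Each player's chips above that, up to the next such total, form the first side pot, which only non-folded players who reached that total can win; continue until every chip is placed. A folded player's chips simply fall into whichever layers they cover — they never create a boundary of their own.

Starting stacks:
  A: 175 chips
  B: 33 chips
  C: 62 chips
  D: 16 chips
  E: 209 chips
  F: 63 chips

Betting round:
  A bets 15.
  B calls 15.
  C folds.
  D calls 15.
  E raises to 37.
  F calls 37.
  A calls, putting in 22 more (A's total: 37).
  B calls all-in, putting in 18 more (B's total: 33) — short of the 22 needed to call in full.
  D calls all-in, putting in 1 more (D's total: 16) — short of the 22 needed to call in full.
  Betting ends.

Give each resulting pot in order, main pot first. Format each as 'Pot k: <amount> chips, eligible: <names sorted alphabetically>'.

Contributions: A=37, B=33, D=16, E=37, F=37
Folded: C
Pot levels (distinct totals of non-folded players): 16, 33, 37
Layer 1-16: 16 each from A, B, D, E, F = 16*5 = 80 chips; eligible A, B, D, E, F
Layer 17-33: 17 each from A, B, E, F = 17*4 = 68 chips; eligible A, B, E, F
Layer 34-37: 4 each from A, E, F = 4*3 = 12 chips; eligible A, E, F

Pot 1: 80 chips, eligible: A, B, D, E, F
Pot 2: 68 chips, eligible: A, B, E, F
Pot 3: 12 chips, eligible: A, E, F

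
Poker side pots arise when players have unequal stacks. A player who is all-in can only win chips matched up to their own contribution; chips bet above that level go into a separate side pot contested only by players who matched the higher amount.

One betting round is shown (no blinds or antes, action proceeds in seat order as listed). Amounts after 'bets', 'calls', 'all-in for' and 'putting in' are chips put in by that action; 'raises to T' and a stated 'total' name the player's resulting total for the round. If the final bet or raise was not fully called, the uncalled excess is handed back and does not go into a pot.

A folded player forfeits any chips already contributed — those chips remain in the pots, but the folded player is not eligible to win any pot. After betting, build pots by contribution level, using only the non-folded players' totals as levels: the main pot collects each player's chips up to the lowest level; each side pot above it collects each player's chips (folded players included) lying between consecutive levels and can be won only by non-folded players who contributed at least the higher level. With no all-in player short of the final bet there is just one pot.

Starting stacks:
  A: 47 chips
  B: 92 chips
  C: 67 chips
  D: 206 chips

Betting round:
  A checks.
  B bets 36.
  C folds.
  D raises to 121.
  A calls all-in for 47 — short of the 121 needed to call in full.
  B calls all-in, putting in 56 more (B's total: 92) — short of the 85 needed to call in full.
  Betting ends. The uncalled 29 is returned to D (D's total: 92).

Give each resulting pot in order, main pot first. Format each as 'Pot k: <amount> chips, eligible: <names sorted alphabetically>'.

Contributions (after 29 returned to D): A=47, B=92, D=92
Folded: C
Pot levels (distinct totals of non-folded players): 47, 92
Layer 1-47: 47 each from A, B, D = 47*3 = 141 chips; eligible A, B, D
Layer 48-92: 45 each from B, D = 45*2 = 90 chips; eligible B, D

Pot 1: 141 chips, eligible: A, B, D
Pot 2: 90 chips, eligible: B, D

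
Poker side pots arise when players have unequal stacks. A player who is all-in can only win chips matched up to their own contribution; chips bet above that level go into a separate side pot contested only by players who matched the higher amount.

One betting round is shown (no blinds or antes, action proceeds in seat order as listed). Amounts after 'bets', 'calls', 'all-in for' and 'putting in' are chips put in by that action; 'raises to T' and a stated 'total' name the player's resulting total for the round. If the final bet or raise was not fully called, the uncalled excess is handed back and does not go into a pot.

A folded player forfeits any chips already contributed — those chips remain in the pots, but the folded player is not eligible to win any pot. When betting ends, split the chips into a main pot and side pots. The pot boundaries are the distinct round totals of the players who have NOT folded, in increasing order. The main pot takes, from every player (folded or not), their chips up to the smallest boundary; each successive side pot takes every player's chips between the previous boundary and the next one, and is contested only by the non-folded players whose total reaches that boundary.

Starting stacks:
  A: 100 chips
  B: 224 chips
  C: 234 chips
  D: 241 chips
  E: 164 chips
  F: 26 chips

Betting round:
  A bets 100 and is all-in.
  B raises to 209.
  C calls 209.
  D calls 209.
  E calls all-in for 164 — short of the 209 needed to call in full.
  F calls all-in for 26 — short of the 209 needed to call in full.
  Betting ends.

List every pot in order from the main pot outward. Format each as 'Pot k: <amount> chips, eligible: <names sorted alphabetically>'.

Contributions: A=100, B=209, C=209, D=209, E=164, F=26
Pot levels (distinct totals of non-folded players): 26, 100, 164, 209
Layer 1-26: 26 each from A, B, C, D, E, F = 26*6 = 156 chips; eligible A, B, C, D, E, F
Layer 27-100: 74 each from A, B, C, D, E = 74*5 = 370 chips; eligible A, B, C, D, E
Layer 101-164: 64 each from B, C, D, E = 64*4 = 256 chips; eligible B, C, D, E
Layer 165-209: 45 each from B, C, D = 45*3 = 135 chips; eligible B, C, D

Pot 1: 156 chips, eligible: A, B, C, D, E, F
Pot 2: 370 chips, eligible: A, B, C, D, E
Pot 3: 256 chips, eligible: B, C, D, E
Pot 4: 135 chips, eligible: B, C, D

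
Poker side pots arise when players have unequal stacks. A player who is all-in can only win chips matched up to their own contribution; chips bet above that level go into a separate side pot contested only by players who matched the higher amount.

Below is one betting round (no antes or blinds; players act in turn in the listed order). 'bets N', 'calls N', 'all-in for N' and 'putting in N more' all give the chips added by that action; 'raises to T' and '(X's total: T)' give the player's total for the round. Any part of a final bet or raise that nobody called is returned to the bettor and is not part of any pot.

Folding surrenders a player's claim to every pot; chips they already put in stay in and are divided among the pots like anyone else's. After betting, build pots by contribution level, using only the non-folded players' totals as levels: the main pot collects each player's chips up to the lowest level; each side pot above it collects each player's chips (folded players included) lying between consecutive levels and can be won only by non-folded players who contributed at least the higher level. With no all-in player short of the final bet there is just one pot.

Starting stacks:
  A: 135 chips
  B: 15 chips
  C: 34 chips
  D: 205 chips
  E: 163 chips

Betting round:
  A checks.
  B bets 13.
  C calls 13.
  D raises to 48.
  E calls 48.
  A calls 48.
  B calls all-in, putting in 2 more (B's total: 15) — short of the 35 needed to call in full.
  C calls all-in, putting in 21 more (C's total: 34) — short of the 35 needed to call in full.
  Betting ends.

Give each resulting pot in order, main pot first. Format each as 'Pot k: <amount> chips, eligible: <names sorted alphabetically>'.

Contributions: A=48, B=15, C=34, D=48, E=48
Pot levels (distinct totals of non-folded players): 15, 34, 48
Layer 1-15: 15 each from A, B, C, D, E = 15*5 = 75 chips; eligible A, B, C, D, E
Layer 16-34: 19 each from A, C, D, E = 19*4 = 76 chips; eligible A, C, D, E
Layer 35-48: 14 each from A, D, E = 14*3 = 42 chips; eligible A, D, E

Pot 1: 75 chips, eligible: A, B, C, D, E
Pot 2: 76 chips, eligible: A, C, D, E
Pot 3: 42 chips, eligible: A, D, E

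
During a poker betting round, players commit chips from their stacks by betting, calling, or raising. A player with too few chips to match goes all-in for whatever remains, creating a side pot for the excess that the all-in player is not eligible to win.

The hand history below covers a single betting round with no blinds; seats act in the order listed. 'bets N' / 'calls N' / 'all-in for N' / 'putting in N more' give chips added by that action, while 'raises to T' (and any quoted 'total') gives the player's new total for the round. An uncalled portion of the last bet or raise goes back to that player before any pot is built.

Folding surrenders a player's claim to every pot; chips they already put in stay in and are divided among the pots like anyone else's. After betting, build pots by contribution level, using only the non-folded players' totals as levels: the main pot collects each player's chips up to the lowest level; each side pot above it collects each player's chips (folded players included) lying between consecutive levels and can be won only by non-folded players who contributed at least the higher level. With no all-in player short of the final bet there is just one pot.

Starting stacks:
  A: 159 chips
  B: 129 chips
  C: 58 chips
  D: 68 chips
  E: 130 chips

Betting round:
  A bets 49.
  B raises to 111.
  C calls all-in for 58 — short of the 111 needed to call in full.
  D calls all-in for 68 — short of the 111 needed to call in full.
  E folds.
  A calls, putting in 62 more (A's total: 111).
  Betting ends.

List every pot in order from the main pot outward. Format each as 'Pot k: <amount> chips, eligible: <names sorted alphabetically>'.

Pot 1: 232 chips, eligible: A, B, C, D
Pot 2: 30 chips, eligible: A, B, D
Pot 3: 86 chips, eligible: A, B

Derivation:
Contributions: A=111, B=111, C=58, D=68
Folded: E
Pot levels (distinct totals of non-folded players): 58, 68, 111
Layer 1-58: 58 each from A, B, C, D = 58*4 = 232 chips; eligible A, B, C, D
Layer 59-68: 10 each from A, B, D = 10*3 = 30 chips; eligible A, B, D
Layer 69-111: 43 each from A, B = 43*2 = 86 chips; eligible A, B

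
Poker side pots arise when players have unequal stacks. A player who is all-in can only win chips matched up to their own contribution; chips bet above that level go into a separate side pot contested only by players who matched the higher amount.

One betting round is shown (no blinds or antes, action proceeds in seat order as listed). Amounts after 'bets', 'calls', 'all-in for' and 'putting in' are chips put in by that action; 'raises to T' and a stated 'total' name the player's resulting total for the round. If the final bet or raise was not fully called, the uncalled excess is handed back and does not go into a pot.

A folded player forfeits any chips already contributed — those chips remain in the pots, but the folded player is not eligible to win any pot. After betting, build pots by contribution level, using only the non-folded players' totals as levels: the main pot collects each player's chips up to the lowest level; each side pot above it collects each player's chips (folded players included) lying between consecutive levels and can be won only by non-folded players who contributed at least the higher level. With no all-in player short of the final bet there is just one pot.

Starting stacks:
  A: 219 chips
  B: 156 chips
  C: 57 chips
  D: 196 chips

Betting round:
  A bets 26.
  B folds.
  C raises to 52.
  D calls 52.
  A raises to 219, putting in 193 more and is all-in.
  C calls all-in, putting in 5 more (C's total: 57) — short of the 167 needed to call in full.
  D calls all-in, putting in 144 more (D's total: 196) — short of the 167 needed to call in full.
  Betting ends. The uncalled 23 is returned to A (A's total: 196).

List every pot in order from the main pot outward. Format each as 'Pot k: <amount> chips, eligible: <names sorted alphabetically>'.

Pot 1: 171 chips, eligible: A, C, D
Pot 2: 278 chips, eligible: A, D

Derivation:
Contributions (after 23 returned to A): A=196, C=57, D=196
Folded: B
Pot levels (distinct totals of non-folded players): 57, 196
Layer 1-57: 57 each from A, C, D = 57*3 = 171 chips; eligible A, C, D
Layer 58-196: 139 each from A, D = 139*2 = 278 chips; eligible A, D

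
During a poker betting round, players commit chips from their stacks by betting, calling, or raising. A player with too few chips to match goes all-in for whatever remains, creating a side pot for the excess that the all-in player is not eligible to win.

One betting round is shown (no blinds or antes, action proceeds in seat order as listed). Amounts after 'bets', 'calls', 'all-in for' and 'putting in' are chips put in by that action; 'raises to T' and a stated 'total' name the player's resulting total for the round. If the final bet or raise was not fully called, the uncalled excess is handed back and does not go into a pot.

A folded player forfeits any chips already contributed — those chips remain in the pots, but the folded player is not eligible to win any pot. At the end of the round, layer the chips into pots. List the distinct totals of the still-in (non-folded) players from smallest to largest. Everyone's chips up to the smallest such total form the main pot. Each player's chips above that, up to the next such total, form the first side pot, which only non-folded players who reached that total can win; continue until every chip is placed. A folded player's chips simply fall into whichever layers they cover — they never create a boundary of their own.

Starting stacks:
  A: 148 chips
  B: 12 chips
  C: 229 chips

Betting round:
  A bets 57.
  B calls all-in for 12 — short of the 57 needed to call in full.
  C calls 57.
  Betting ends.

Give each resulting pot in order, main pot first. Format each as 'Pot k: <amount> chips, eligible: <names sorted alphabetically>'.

Pot 1: 36 chips, eligible: A, B, C
Pot 2: 90 chips, eligible: A, C

Derivation:
Contributions: A=57, B=12, C=57
Pot levels (distinct totals of non-folded players): 12, 57
Layer 1-12: 12 each from A, B, C = 12*3 = 36 chips; eligible A, B, C
Layer 13-57: 45 each from A, C = 45*2 = 90 chips; eligible A, C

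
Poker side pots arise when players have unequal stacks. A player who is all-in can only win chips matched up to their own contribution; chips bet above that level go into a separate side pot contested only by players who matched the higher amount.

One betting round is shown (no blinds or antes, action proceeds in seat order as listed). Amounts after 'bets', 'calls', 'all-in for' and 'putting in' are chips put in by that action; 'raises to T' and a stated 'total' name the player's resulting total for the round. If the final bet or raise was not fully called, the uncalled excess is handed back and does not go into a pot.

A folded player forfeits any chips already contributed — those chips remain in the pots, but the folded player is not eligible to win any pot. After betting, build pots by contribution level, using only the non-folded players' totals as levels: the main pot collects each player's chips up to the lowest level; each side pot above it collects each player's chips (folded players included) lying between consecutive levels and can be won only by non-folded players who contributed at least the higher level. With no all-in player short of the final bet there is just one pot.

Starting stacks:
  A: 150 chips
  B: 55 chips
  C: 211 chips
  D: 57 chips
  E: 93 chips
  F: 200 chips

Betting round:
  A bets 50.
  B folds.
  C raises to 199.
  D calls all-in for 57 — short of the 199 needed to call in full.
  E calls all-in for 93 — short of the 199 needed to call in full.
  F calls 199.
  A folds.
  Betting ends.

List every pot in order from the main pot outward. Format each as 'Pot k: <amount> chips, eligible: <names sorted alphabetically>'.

Pot 1: 278 chips, eligible: C, D, E, F
Pot 2: 108 chips, eligible: C, E, F
Pot 3: 212 chips, eligible: C, F

Derivation:
Contributions: A=50, C=199, D=57, E=93, F=199
Folded: A, B
Pot levels (distinct totals of non-folded players): 57, 93, 199
Layer 1-57: A 50 + C 57 + D 57 + E 57 + F 57 = 278 chips; eligible C, D, E, F
Layer 58-93: 36 each from C, E, F = 36*3 = 108 chips; eligible C, E, F
Layer 94-199: 106 each from C, F = 106*2 = 212 chips; eligible C, F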